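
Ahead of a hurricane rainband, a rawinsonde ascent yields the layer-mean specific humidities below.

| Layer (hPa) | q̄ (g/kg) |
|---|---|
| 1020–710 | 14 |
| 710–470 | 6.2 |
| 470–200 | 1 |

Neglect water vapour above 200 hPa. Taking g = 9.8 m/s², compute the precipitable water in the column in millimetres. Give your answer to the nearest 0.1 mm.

PW ≈ 62.2 mm

Precipitable water is the column-integrated vapour mass per unit area: PW = (1/g) Σ q̄ Δp, with q in kg/kg and Δp in Pa (1 kg/m² of water = 1 mm).
Layer 1020–710 hPa: Δp = 310 hPa = 31000 Pa, q̄ = 0.014 kg/kg → 0.014 × 31000 / 9.8 = 44.29 mm
Layer 710–470 hPa: Δp = 240 hPa = 24000 Pa, q̄ = 0.0062 kg/kg → 0.0062 × 24000 / 9.8 = 15.18 mm
Layer 470–200 hPa: Δp = 270 hPa = 27000 Pa, q̄ = 0.001 kg/kg → 0.001 × 27000 / 9.8 = 2.76 mm
PW = 44.29 + 15.18 + 2.76 = 62.23 ≈ 62.2 mm.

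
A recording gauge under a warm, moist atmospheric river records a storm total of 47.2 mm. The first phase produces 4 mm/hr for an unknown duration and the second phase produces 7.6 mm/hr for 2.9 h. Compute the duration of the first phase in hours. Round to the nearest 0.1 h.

duration ≈ 6.3 h

Known phases: 7.6 × 2.9 = 22.04 mm.
Remaining depth = 47.2 − 22.04 = 25.16 mm.
Duration = 25.16 / 4 = 6.3 h.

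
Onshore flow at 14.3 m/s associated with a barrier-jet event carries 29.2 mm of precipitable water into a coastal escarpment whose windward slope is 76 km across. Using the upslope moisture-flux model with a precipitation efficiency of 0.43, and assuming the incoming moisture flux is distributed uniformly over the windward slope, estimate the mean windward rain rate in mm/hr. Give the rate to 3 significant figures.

Incoming column moisture flux per unit ridge length: F = V × PW = 14.3 × 29.2 = 417.56 mm·m/s.
Spread over the 76 km slope with efficiency ε = 0.43: R = ε·F/W = 0.43 × 417.56 / 76000 m = 2.363e-03 mm/s.
R = 2.363e-03 × 3600 = 8.51 mm/hr.

R ≈ 8.51 mm/hr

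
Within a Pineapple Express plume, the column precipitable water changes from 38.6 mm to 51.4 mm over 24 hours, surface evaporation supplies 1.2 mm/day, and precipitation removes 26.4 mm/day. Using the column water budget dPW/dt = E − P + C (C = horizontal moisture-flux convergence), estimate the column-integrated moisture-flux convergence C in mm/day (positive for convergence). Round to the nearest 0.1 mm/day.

C ≈ 38.0 mm/day

dPW/dt = (51.4 − 38.6) mm / (24/24 day) = +12.800 mm/day.
C = dPW/dt − E + P = (+12.800) − 1.2 + 26.4 = 38.0 mm/day.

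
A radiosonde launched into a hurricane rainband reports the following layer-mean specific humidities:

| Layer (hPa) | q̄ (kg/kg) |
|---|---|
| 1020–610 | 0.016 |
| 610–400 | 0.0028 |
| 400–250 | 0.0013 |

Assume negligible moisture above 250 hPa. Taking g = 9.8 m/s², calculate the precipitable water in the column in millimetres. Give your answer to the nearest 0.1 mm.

PW ≈ 74.9 mm

Precipitable water is the column-integrated vapour mass per unit area: PW = (1/g) Σ q̄ Δp, with q in kg/kg and Δp in Pa (1 kg/m² of water = 1 mm).
Layer 1020–610 hPa: Δp = 410 hPa = 41000 Pa, q̄ = 0.016 kg/kg → 0.016 × 41000 / 9.8 = 66.94 mm
Layer 610–400 hPa: Δp = 210 hPa = 21000 Pa, q̄ = 0.0028 kg/kg → 0.0028 × 21000 / 9.8 = 6.00 mm
Layer 400–250 hPa: Δp = 150 hPa = 15000 Pa, q̄ = 0.0013 kg/kg → 0.0013 × 15000 / 9.8 = 1.99 mm
PW = 66.94 + 6.00 + 1.99 = 74.93 ≈ 74.9 mm.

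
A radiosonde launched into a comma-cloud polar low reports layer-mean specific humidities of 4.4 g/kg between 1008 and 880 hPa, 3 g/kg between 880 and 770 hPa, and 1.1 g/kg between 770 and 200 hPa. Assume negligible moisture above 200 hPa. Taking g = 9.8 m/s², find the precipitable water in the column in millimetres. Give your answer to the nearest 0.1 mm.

Precipitable water is the column-integrated vapour mass per unit area: PW = (1/g) Σ q̄ Δp, with q in kg/kg and Δp in Pa (1 kg/m² of water = 1 mm).
Layer 1008–880 hPa: Δp = 128 hPa = 12800 Pa, q̄ = 0.0044 kg/kg → 0.0044 × 12800 / 9.8 = 5.75 mm
Layer 880–770 hPa: Δp = 110 hPa = 11000 Pa, q̄ = 0.003 kg/kg → 0.003 × 11000 / 9.8 = 3.37 mm
Layer 770–200 hPa: Δp = 570 hPa = 57000 Pa, q̄ = 0.0011 kg/kg → 0.0011 × 57000 / 9.8 = 6.40 mm
PW = 5.75 + 3.37 + 6.40 = 15.52 ≈ 15.5 mm.

PW ≈ 15.5 mm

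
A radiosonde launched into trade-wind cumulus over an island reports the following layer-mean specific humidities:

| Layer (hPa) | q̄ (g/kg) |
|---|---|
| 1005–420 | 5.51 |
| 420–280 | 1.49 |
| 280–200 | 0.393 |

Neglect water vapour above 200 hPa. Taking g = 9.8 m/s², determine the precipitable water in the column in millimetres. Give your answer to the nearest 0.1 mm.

Precipitable water is the column-integrated vapour mass per unit area: PW = (1/g) Σ q̄ Δp, with q in kg/kg and Δp in Pa (1 kg/m² of water = 1 mm).
Layer 1005–420 hPa: Δp = 585 hPa = 58500 Pa, q̄ = 0.00551 kg/kg → 0.00551 × 58500 / 9.8 = 32.89 mm
Layer 420–280 hPa: Δp = 140 hPa = 14000 Pa, q̄ = 0.00149 kg/kg → 0.00149 × 14000 / 9.8 = 2.13 mm
Layer 280–200 hPa: Δp = 80 hPa = 8000 Pa, q̄ = 0.000393 kg/kg → 0.000393 × 8000 / 9.8 = 0.32 mm
PW = 32.89 + 2.13 + 0.32 = 35.34 ≈ 35.3 mm.

PW ≈ 35.3 mm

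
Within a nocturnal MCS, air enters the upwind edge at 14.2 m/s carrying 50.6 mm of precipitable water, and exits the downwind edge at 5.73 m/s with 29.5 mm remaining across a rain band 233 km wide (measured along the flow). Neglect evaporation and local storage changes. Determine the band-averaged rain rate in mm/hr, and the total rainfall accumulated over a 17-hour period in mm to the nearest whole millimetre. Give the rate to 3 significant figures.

R ≈ 8.49 mm/hr; total ≈ 144 mm

Column moisture flux per unit crosswind length is F = V × PW.
Inflow: F_in = 14.2 × 50.6 = 718.52 mm·m/s
Outflow: F_out = 5.73 × 29.5 = 169.035 mm·m/s
Steady-state rate R = (F_in − F_out)/L = (718.52 − 169.035) / 233000 m = 2.358e-03 mm/s.
R = 2.358e-03 × 3600 = 8.49 mm/hr.
Over 17 h: total = 8.49 × 17 = 144.33 ≈ 144 mm.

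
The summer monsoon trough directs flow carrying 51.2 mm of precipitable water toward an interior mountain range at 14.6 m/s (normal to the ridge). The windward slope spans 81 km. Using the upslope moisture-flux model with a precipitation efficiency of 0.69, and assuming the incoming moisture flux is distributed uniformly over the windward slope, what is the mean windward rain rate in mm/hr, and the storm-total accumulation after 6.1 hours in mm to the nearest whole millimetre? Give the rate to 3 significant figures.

Incoming column moisture flux per unit ridge length: F = V × PW = 14.6 × 51.2 = 747.52 mm·m/s.
Spread over the 81 km slope with efficiency ε = 0.69: R = ε·F/W = 0.69 × 747.52 / 81000 m = 6.368e-03 mm/s.
R = 6.368e-03 × 3600 = 22.9 mm/hr.
Over 6.1 h: total = 22.9 × 6.1 = 139.69 ≈ 140 mm.

R ≈ 22.9 mm/hr; total ≈ 140 mm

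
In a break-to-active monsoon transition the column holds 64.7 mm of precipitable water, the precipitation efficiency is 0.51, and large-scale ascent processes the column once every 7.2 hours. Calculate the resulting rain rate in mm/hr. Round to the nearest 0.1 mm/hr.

R ≈ 4.6 mm/hr

Each overturning extracts ε × PW = 0.51 × 64.7 = 32.997 mm.
Rate = ε·PW / τ = 32.997 / 7.2 h = 4.6 mm/hr.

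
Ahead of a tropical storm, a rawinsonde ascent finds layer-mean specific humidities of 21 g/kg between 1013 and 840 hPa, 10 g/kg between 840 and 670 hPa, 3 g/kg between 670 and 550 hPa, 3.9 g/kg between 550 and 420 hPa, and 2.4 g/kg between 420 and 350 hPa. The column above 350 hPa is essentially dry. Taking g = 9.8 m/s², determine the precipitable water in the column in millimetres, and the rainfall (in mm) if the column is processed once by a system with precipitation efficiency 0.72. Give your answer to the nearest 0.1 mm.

Precipitable water is the column-integrated vapour mass per unit area: PW = (1/g) Σ q̄ Δp, with q in kg/kg and Δp in Pa (1 kg/m² of water = 1 mm).
Layer 1013–840 hPa: Δp = 173 hPa = 17300 Pa, q̄ = 0.021 kg/kg → 0.021 × 17300 / 9.8 = 37.07 mm
Layer 840–670 hPa: Δp = 170 hPa = 17000 Pa, q̄ = 0.01 kg/kg → 0.01 × 17000 / 9.8 = 17.35 mm
Layer 670–550 hPa: Δp = 120 hPa = 12000 Pa, q̄ = 0.003 kg/kg → 0.003 × 12000 / 9.8 = 3.67 mm
Layer 550–420 hPa: Δp = 130 hPa = 13000 Pa, q̄ = 0.0039 kg/kg → 0.0039 × 13000 / 9.8 = 5.17 mm
Layer 420–350 hPa: Δp = 70 hPa = 7000 Pa, q̄ = 0.0024 kg/kg → 0.0024 × 7000 / 9.8 = 1.71 mm
PW = 37.07 + 17.35 + 3.67 + 5.17 + 1.71 = 64.97 ≈ 65.0 mm.
Rainfall = ε × PW = 0.72 × 65.0 = 46.8 mm.

PW ≈ 65.0 mm; rainfall ≈ 46.8 mm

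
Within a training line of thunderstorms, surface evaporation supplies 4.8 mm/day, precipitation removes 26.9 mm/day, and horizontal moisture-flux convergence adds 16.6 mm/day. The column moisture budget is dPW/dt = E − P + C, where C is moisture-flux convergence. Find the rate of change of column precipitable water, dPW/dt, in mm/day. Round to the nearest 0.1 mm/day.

dPW/dt ≈ -5.5 mm/day

dPW/dt = E − P + C = 4.8 − 26.9 + (16.6) = -5.5 mm/day.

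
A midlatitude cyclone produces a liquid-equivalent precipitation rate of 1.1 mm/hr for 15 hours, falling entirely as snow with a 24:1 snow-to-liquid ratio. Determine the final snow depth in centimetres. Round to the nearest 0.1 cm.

Liquid-equivalent depth = 1.1 × 15 = 16.5 mm.
Snow depth = 16.5 mm × 24 = 396 mm = 39.6 cm.

snow depth ≈ 39.6 cm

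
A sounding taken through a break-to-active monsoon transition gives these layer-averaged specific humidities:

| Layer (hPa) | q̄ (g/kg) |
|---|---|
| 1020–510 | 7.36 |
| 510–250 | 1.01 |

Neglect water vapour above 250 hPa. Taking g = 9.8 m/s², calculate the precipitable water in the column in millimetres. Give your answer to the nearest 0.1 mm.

Precipitable water is the column-integrated vapour mass per unit area: PW = (1/g) Σ q̄ Δp, with q in kg/kg and Δp in Pa (1 kg/m² of water = 1 mm).
Layer 1020–510 hPa: Δp = 510 hPa = 51000 Pa, q̄ = 0.00736 kg/kg → 0.00736 × 51000 / 9.8 = 38.30 mm
Layer 510–250 hPa: Δp = 260 hPa = 26000 Pa, q̄ = 0.00101 kg/kg → 0.00101 × 26000 / 9.8 = 2.68 mm
PW = 38.30 + 2.68 = 40.98 ≈ 41.0 mm.

PW ≈ 41.0 mm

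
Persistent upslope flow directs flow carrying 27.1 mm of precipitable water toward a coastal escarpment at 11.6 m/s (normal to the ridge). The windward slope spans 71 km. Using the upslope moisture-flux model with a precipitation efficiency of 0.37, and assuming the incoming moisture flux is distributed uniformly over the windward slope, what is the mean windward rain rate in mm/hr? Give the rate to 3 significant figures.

Incoming column moisture flux per unit ridge length: F = V × PW = 11.6 × 27.1 = 314.36 mm·m/s.
Spread over the 71 km slope with efficiency ε = 0.37: R = ε·F/W = 0.37 × 314.36 / 71000 m = 1.638e-03 mm/s.
R = 1.638e-03 × 3600 = 5.90 mm/hr.

R ≈ 5.90 mm/hr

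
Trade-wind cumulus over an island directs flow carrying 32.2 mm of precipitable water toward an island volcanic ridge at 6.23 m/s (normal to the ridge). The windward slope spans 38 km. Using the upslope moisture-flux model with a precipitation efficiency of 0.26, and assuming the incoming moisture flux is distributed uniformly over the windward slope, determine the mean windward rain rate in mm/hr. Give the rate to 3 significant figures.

Incoming column moisture flux per unit ridge length: F = V × PW = 6.23 × 32.2 = 200.606 mm·m/s.
Spread over the 38 km slope with efficiency ε = 0.26: R = ε·F/W = 0.26 × 200.606 / 38000 m = 1.373e-03 mm/s.
R = 1.373e-03 × 3600 = 4.94 mm/hr.

R ≈ 4.94 mm/hr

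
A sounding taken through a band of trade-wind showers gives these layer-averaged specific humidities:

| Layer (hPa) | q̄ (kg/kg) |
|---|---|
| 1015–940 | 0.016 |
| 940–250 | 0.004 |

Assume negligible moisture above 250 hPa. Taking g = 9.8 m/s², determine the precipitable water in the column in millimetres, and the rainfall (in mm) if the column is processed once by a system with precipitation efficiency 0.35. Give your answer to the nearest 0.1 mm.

PW ≈ 40.4 mm; rainfall ≈ 14.1 mm

Precipitable water is the column-integrated vapour mass per unit area: PW = (1/g) Σ q̄ Δp, with q in kg/kg and Δp in Pa (1 kg/m² of water = 1 mm).
Layer 1015–940 hPa: Δp = 75 hPa = 7500 Pa, q̄ = 0.016 kg/kg → 0.016 × 7500 / 9.8 = 12.24 mm
Layer 940–250 hPa: Δp = 690 hPa = 69000 Pa, q̄ = 0.004 kg/kg → 0.004 × 69000 / 9.8 = 28.16 mm
PW = 12.24 + 28.16 = 40.40 ≈ 40.4 mm.
Rainfall = ε × PW = 0.35 × 40.4 = 14.1 mm.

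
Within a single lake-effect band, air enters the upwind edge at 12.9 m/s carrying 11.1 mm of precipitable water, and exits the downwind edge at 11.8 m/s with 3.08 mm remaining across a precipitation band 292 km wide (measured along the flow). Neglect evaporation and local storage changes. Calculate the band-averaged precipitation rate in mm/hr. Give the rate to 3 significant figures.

R ≈ 1.32 mm/hr

Column moisture flux per unit crosswind length is F = V × PW.
Inflow: F_in = 12.9 × 11.1 = 143.19 mm·m/s
Outflow: F_out = 11.8 × 3.08 = 36.344 mm·m/s
Steady-state rate R = (F_in − F_out)/L = (143.19 − 36.344) / 292000 m = 3.659e-04 mm/s.
R = 3.659e-04 × 3600 = 1.32 mm/hr.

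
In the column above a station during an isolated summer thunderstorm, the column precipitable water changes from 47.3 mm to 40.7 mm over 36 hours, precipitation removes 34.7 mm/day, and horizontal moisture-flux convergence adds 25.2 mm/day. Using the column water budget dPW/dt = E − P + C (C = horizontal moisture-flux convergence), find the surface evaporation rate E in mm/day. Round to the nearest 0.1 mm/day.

dPW/dt = (40.7 − 47.3) mm / (36/24 day) = -4.400 mm/day.
E = dPW/dt + P − C = (-4.400) + 34.7 − (25.2) = 5.1 mm/day.

E ≈ 5.1 mm/day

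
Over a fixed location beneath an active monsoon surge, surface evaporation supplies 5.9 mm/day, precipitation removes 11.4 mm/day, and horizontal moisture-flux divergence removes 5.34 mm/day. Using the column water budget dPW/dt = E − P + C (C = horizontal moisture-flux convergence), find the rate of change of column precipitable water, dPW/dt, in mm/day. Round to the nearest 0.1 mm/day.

dPW/dt = E − P + C = 5.9 − 11.4 + (-5.34) = -10.8 mm/day.

dPW/dt ≈ -10.8 mm/day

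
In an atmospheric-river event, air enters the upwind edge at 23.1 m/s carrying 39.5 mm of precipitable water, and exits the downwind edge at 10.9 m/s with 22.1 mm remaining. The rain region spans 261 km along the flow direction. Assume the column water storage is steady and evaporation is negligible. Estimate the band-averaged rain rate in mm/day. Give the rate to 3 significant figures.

R ≈ 222 mm/day

Column moisture flux per unit crosswind length is F = V × PW.
Inflow: F_in = 23.1 × 39.5 = 912.45 mm·m/s
Outflow: F_out = 10.9 × 22.1 = 240.89 mm·m/s
Steady-state rate R = (F_in − F_out)/L = (912.45 − 240.89) / 261000 m = 2.573e-03 mm/s.
R = 2.573e-03 × 3600 × 24 = 222 mm/day.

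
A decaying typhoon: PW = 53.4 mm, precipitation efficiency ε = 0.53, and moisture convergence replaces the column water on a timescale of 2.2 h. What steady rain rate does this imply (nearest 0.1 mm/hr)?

R ≈ 12.9 mm/hr

Each overturning extracts ε × PW = 0.53 × 53.4 = 28.302 mm.
Rate = ε·PW / τ = 28.302 / 2.2 h = 12.9 mm/hr.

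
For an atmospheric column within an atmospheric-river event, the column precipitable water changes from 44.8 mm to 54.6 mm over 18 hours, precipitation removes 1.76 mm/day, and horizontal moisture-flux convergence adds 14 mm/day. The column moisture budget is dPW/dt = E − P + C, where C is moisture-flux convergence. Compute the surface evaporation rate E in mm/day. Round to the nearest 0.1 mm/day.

dPW/dt = (54.6 − 44.8) mm / (18/24 day) = +13.067 mm/day.
E = dPW/dt + P − C = (+13.067) + 1.76 − (14) = 0.8 mm/day.

E ≈ 0.8 mm/day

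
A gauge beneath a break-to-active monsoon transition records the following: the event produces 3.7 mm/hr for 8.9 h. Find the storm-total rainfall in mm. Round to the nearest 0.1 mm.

total ≈ 32.9 mm

Total = Σ Rᵢ Δtᵢ = 3.7 × 8.9
      = 32.93 = 32.9 mm.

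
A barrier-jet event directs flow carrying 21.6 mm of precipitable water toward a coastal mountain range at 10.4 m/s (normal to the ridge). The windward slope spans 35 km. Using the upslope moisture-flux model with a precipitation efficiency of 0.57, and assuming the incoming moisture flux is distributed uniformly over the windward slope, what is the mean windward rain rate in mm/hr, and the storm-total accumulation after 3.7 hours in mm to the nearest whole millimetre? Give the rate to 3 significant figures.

R ≈ 13.2 mm/hr; total ≈ 49 mm

Incoming column moisture flux per unit ridge length: F = V × PW = 10.4 × 21.6 = 224.64 mm·m/s.
Spread over the 35 km slope with efficiency ε = 0.57: R = ε·F/W = 0.57 × 224.64 / 35000 m = 3.658e-03 mm/s.
R = 3.658e-03 × 3600 = 13.2 mm/hr.
Over 3.7 h: total = 13.2 × 3.7 = 48.84 ≈ 49 mm.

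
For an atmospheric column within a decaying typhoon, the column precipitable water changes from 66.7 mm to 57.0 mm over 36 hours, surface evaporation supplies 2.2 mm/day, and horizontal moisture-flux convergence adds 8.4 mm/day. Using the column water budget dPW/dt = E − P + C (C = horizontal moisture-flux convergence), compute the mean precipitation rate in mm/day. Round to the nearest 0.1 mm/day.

P ≈ 17.1 mm/day

dPW/dt = (57.0 − 66.7) mm / (36/24 day) = -6.467 mm/day.
P = E + C − dPW/dt = 2.2 + (8.4) − (-6.467) = 17.1 mm/day.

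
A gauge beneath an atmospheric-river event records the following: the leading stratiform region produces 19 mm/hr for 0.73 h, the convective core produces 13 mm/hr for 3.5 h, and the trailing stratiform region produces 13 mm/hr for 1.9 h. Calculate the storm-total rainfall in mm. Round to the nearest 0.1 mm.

total ≈ 84.1 mm

Total = Σ Rᵢ Δtᵢ = 19 × 0.73 + 13 × 3.5 + 13 × 1.9
      = 13.87 + 45.5 + 24.7 = 84.1 mm.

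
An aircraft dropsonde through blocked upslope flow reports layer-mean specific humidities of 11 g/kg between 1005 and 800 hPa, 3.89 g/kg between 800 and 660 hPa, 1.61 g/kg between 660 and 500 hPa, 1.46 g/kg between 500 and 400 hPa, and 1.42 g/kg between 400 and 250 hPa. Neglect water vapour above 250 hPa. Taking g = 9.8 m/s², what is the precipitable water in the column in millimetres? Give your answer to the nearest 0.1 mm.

PW ≈ 34.9 mm

Precipitable water is the column-integrated vapour mass per unit area: PW = (1/g) Σ q̄ Δp, with q in kg/kg and Δp in Pa (1 kg/m² of water = 1 mm).
Layer 1005–800 hPa: Δp = 205 hPa = 20500 Pa, q̄ = 0.011 kg/kg → 0.011 × 20500 / 9.8 = 23.01 mm
Layer 800–660 hPa: Δp = 140 hPa = 14000 Pa, q̄ = 0.00389 kg/kg → 0.00389 × 14000 / 9.8 = 5.56 mm
Layer 660–500 hPa: Δp = 160 hPa = 16000 Pa, q̄ = 0.00161 kg/kg → 0.00161 × 16000 / 9.8 = 2.63 mm
Layer 500–400 hPa: Δp = 100 hPa = 10000 Pa, q̄ = 0.00146 kg/kg → 0.00146 × 10000 / 9.8 = 1.49 mm
Layer 400–250 hPa: Δp = 150 hPa = 15000 Pa, q̄ = 0.00142 kg/kg → 0.00142 × 15000 / 9.8 = 2.17 mm
PW = 23.01 + 5.56 + 2.63 + 1.49 + 2.17 = 34.86 ≈ 34.9 mm.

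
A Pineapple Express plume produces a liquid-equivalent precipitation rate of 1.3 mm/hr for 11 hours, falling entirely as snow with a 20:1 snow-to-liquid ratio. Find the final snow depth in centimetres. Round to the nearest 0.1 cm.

Liquid-equivalent depth = 1.3 × 11 = 14.3 mm.
Snow depth = 14.3 mm × 20 = 286 mm = 28.6 cm.

snow depth ≈ 28.6 cm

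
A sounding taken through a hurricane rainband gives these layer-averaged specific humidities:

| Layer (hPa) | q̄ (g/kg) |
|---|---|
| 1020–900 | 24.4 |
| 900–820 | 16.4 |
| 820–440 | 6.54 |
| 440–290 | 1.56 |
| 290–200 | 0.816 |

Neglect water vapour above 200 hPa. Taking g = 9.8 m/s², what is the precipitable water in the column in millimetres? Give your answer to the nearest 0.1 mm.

Precipitable water is the column-integrated vapour mass per unit area: PW = (1/g) Σ q̄ Δp, with q in kg/kg and Δp in Pa (1 kg/m² of water = 1 mm).
Layer 1020–900 hPa: Δp = 120 hPa = 12000 Pa, q̄ = 0.0244 kg/kg → 0.0244 × 12000 / 9.8 = 29.88 mm
Layer 900–820 hPa: Δp = 80 hPa = 8000 Pa, q̄ = 0.0164 kg/kg → 0.0164 × 8000 / 9.8 = 13.39 mm
Layer 820–440 hPa: Δp = 380 hPa = 38000 Pa, q̄ = 0.00654 kg/kg → 0.00654 × 38000 / 9.8 = 25.36 mm
Layer 440–290 hPa: Δp = 150 hPa = 15000 Pa, q̄ = 0.00156 kg/kg → 0.00156 × 15000 / 9.8 = 2.39 mm
Layer 290–200 hPa: Δp = 90 hPa = 9000 Pa, q̄ = 0.000816 kg/kg → 0.000816 × 9000 / 9.8 = 0.75 mm
PW = 29.88 + 13.39 + 25.36 + 2.39 + 0.75 = 71.77 ≈ 71.8 mm.

PW ≈ 71.8 mm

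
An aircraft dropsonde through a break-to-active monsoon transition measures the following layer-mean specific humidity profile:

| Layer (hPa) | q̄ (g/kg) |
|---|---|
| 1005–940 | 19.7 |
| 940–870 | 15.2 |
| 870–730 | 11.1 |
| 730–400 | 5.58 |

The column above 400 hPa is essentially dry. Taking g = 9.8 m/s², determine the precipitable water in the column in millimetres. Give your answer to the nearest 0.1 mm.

PW ≈ 58.6 mm

Precipitable water is the column-integrated vapour mass per unit area: PW = (1/g) Σ q̄ Δp, with q in kg/kg and Δp in Pa (1 kg/m² of water = 1 mm).
Layer 1005–940 hPa: Δp = 65 hPa = 6500 Pa, q̄ = 0.0197 kg/kg → 0.0197 × 6500 / 9.8 = 13.07 mm
Layer 940–870 hPa: Δp = 70 hPa = 7000 Pa, q̄ = 0.0152 kg/kg → 0.0152 × 7000 / 9.8 = 10.86 mm
Layer 870–730 hPa: Δp = 140 hPa = 14000 Pa, q̄ = 0.0111 kg/kg → 0.0111 × 14000 / 9.8 = 15.86 mm
Layer 730–400 hPa: Δp = 330 hPa = 33000 Pa, q̄ = 0.00558 kg/kg → 0.00558 × 33000 / 9.8 = 18.79 mm
PW = 13.07 + 10.86 + 15.86 + 18.79 = 58.58 ≈ 58.6 mm.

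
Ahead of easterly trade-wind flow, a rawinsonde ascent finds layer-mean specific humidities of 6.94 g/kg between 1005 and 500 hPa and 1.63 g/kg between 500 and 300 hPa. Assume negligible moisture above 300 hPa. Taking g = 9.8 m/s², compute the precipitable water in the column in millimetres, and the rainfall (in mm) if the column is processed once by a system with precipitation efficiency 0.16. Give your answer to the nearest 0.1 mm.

Precipitable water is the column-integrated vapour mass per unit area: PW = (1/g) Σ q̄ Δp, with q in kg/kg and Δp in Pa (1 kg/m² of water = 1 mm).
Layer 1005–500 hPa: Δp = 505 hPa = 50500 Pa, q̄ = 0.00694 kg/kg → 0.00694 × 50500 / 9.8 = 35.76 mm
Layer 500–300 hPa: Δp = 200 hPa = 20000 Pa, q̄ = 0.00163 kg/kg → 0.00163 × 20000 / 9.8 = 3.33 mm
PW = 35.76 + 3.33 = 39.09 ≈ 39.1 mm.
Rainfall = ε × PW = 0.16 × 39.1 = 6.3 mm.

PW ≈ 39.1 mm; rainfall ≈ 6.3 mm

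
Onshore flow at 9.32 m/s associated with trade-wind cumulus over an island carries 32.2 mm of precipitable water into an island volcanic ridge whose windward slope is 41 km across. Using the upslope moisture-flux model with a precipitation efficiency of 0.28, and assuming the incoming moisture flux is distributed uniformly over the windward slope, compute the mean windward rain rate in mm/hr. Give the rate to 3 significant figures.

Incoming column moisture flux per unit ridge length: F = V × PW = 9.32 × 32.2 = 300.104 mm·m/s.
Spread over the 41 km slope with efficiency ε = 0.28: R = ε·F/W = 0.28 × 300.104 / 41000 m = 2.049e-03 mm/s.
R = 2.049e-03 × 3600 = 7.38 mm/hr.

R ≈ 7.38 mm/hr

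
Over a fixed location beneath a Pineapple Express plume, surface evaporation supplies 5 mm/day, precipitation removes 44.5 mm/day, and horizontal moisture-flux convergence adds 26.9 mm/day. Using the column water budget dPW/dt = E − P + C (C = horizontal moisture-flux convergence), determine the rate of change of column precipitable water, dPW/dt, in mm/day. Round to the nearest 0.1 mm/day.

dPW/dt ≈ -12.6 mm/day

dPW/dt = E − P + C = 5 − 44.5 + (26.9) = -12.6 mm/day.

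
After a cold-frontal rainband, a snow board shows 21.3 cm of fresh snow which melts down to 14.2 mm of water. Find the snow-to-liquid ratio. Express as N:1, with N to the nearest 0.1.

ratio ≈ 15.0

Ratio = snow depth / SWE = 213 mm / 14.2 mm = 15.0, i.e. 15.0:1.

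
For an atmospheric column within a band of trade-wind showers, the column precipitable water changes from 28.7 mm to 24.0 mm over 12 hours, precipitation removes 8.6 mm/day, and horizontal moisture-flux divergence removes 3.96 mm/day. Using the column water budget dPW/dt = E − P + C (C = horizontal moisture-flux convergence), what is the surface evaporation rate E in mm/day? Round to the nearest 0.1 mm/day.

dPW/dt = (24.0 − 28.7) mm / (12/24 day) = -9.400 mm/day.
E = dPW/dt + P − C = (-9.400) + 8.6 − (-3.96) = 3.2 mm/day.

E ≈ 3.2 mm/day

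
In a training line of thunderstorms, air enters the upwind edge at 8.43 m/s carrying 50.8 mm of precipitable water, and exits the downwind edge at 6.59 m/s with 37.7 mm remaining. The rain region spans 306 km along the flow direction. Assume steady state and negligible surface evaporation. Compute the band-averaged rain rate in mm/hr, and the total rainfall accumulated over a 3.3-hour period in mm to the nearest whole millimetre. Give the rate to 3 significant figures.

R ≈ 2.12 mm/hr; total ≈ 7 mm

Column moisture flux per unit crosswind length is F = V × PW.
Inflow: F_in = 8.43 × 50.8 = 428.244 mm·m/s
Outflow: F_out = 6.59 × 37.7 = 248.443 mm·m/s
Steady-state rate R = (F_in − F_out)/L = (428.244 − 248.443) / 306000 m = 5.876e-04 mm/s.
R = 5.876e-04 × 3600 = 2.12 mm/hr.
Over 3.3 h: total = 2.12 × 3.3 = 6.996 ≈ 7 mm.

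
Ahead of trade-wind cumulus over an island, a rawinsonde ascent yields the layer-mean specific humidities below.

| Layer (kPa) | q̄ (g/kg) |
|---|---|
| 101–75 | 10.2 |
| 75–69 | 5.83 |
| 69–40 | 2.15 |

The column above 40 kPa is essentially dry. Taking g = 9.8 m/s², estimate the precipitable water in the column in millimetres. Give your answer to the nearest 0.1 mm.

Precipitable water is the column-integrated vapour mass per unit area: PW = (1/g) Σ q̄ Δp, with q in kg/kg and Δp in Pa (1 kg/m² of water = 1 mm).
Layer 101–75 kPa: Δp = 260 hPa = 26000 Pa, q̄ = 0.0102 kg/kg → 0.0102 × 26000 / 9.8 = 27.06 mm
Layer 75–69 kPa: Δp = 60 hPa = 6000 Pa, q̄ = 0.00583 kg/kg → 0.00583 × 6000 / 9.8 = 3.57 mm
Layer 69–40 kPa: Δp = 290 hPa = 29000 Pa, q̄ = 0.00215 kg/kg → 0.00215 × 29000 / 9.8 = 6.36 mm
PW = 27.06 + 3.57 + 6.36 = 36.99 ≈ 37.0 mm.

PW ≈ 37.0 mm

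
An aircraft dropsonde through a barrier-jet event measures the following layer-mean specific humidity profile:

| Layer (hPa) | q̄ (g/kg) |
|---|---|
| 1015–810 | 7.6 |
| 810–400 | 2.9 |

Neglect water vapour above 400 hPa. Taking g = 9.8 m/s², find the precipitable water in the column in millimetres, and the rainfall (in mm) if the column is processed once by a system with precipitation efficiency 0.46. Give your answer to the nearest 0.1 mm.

Precipitable water is the column-integrated vapour mass per unit area: PW = (1/g) Σ q̄ Δp, with q in kg/kg and Δp in Pa (1 kg/m² of water = 1 mm).
Layer 1015–810 hPa: Δp = 205 hPa = 20500 Pa, q̄ = 0.0076 kg/kg → 0.0076 × 20500 / 9.8 = 15.90 mm
Layer 810–400 hPa: Δp = 410 hPa = 41000 Pa, q̄ = 0.0029 kg/kg → 0.0029 × 41000 / 9.8 = 12.13 mm
PW = 15.90 + 12.13 = 28.03 ≈ 28.0 mm.
Rainfall = ε × PW = 0.46 × 28.0 = 12.9 mm.

PW ≈ 28.0 mm; rainfall ≈ 12.9 mm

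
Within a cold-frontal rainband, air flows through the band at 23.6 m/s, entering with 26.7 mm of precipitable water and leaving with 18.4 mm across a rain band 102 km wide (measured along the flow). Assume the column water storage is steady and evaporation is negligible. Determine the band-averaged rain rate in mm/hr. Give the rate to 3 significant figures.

Column moisture flux per unit crosswind length is F = V × PW.
Inflow: F_in = 23.6 × 26.7 = 630.12 mm·m/s
Outflow: F_out = 23.6 × 18.4 = 434.24 mm·m/s
Steady-state rate R = (F_in − F_out)/L = (630.12 − 434.24) / 102000 m = 1.920e-03 mm/s.
R = 1.920e-03 × 3600 = 6.91 mm/hr.

R ≈ 6.91 mm/hr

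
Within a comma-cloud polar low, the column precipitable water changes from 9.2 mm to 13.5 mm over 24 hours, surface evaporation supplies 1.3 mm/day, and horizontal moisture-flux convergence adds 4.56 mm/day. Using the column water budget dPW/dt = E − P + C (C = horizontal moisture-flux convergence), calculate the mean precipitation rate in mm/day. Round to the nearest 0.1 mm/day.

dPW/dt = (13.5 − 9.2) mm / (24/24 day) = +4.300 mm/day.
P = E + C − dPW/dt = 1.3 + (4.56) − (+4.300) = 1.6 mm/day.

P ≈ 1.6 mm/day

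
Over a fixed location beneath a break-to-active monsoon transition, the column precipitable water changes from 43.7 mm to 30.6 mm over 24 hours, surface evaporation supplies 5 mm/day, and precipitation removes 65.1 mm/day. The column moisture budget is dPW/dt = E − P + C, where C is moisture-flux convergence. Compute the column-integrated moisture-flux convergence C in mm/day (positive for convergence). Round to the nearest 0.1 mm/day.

C ≈ 47.0 mm/day

dPW/dt = (30.6 − 43.7) mm / (24/24 day) = -13.100 mm/day.
C = dPW/dt − E + P = (-13.100) − 5 + 65.1 = 47.0 mm/day.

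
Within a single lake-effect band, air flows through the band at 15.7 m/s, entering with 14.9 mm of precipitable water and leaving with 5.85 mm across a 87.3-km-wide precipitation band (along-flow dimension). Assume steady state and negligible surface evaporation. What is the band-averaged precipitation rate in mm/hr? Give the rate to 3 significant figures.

Column moisture flux per unit crosswind length is F = V × PW.
Inflow: F_in = 15.7 × 14.9 = 233.93 mm·m/s
Outflow: F_out = 15.7 × 5.85 = 91.845 mm·m/s
Steady-state rate R = (F_in − F_out)/L = (233.93 − 91.845) / 87300 m = 1.628e-03 mm/s.
R = 1.628e-03 × 3600 = 5.86 mm/hr.

R ≈ 5.86 mm/hr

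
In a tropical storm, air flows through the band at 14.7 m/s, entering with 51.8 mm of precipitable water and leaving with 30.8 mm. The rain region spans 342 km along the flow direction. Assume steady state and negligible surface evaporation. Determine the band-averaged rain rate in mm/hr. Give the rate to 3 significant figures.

Column moisture flux per unit crosswind length is F = V × PW.
Inflow: F_in = 14.7 × 51.8 = 761.46 mm·m/s
Outflow: F_out = 14.7 × 30.8 = 452.76 mm·m/s
Steady-state rate R = (F_in − F_out)/L = (761.46 − 452.76) / 342000 m = 9.026e-04 mm/s.
R = 9.026e-04 × 3600 = 3.25 mm/hr.

R ≈ 3.25 mm/hr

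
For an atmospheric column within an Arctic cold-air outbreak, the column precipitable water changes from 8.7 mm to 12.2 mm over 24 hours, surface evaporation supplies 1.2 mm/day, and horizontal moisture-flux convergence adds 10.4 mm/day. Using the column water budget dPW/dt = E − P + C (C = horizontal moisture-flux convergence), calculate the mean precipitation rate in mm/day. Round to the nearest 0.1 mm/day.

dPW/dt = (12.2 − 8.7) mm / (24/24 day) = +3.500 mm/day.
P = E + C − dPW/dt = 1.2 + (10.4) − (+3.500) = 8.1 mm/day.

P ≈ 8.1 mm/day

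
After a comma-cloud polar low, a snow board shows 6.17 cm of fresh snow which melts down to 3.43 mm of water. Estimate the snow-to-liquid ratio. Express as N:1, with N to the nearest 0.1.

ratio ≈ 18.0

Ratio = snow depth / SWE = 61.7 mm / 3.43 mm = 18.0, i.e. 18.0:1.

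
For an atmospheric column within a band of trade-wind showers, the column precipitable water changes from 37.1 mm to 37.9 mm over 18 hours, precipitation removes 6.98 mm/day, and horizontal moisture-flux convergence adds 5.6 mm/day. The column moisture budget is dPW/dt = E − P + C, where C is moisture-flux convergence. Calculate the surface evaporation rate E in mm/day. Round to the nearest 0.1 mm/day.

E ≈ 2.4 mm/day

dPW/dt = (37.9 − 37.1) mm / (18/24 day) = +1.067 mm/day.
E = dPW/dt + P − C = (+1.067) + 6.98 − (5.6) = 2.4 mm/day.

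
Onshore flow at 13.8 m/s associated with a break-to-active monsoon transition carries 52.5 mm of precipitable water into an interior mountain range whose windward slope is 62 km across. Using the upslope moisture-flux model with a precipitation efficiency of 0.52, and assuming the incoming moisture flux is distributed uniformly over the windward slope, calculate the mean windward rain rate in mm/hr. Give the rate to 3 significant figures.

Incoming column moisture flux per unit ridge length: F = V × PW = 13.8 × 52.5 = 724.5 mm·m/s.
Spread over the 62 km slope with efficiency ε = 0.52: R = ε·F/W = 0.52 × 724.5 / 62000 m = 6.076e-03 mm/s.
R = 6.076e-03 × 3600 = 21.9 mm/hr.

R ≈ 21.9 mm/hr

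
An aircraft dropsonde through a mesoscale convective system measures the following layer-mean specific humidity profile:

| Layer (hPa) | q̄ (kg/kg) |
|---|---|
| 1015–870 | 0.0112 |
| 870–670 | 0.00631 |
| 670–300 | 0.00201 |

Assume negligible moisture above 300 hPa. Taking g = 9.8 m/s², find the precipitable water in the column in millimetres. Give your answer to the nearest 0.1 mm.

PW ≈ 37.0 mm

Precipitable water is the column-integrated vapour mass per unit area: PW = (1/g) Σ q̄ Δp, with q in kg/kg and Δp in Pa (1 kg/m² of water = 1 mm).
Layer 1015–870 hPa: Δp = 145 hPa = 14500 Pa, q̄ = 0.0112 kg/kg → 0.0112 × 14500 / 9.8 = 16.57 mm
Layer 870–670 hPa: Δp = 200 hPa = 20000 Pa, q̄ = 0.00631 kg/kg → 0.00631 × 20000 / 9.8 = 12.88 mm
Layer 670–300 hPa: Δp = 370 hPa = 37000 Pa, q̄ = 0.00201 kg/kg → 0.00201 × 37000 / 9.8 = 7.59 mm
PW = 16.57 + 12.88 + 7.59 = 37.04 ≈ 37.0 mm.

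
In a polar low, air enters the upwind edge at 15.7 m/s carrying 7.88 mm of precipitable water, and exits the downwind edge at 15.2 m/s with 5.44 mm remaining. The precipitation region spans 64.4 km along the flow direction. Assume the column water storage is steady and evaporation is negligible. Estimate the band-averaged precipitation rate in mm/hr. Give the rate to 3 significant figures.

Column moisture flux per unit crosswind length is F = V × PW.
Inflow: F_in = 15.7 × 7.88 = 123.716 mm·m/s
Outflow: F_out = 15.2 × 5.44 = 82.688 mm·m/s
Steady-state rate R = (F_in − F_out)/L = (123.716 − 82.688) / 64400 m = 6.371e-04 mm/s.
R = 6.371e-04 × 3600 = 2.29 mm/hr.

R ≈ 2.29 mm/hr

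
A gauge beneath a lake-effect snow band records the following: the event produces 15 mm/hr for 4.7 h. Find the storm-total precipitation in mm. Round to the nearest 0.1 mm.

total ≈ 70.5 mm

Total = Σ Rᵢ Δtᵢ = 15 × 4.7
      = 70.5 = 70.5 mm.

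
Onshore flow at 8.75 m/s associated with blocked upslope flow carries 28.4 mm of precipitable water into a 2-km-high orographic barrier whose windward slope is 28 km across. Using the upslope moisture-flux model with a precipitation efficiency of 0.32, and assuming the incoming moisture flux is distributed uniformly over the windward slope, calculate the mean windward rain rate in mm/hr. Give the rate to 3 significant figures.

R ≈ 10.2 mm/hr

Incoming column moisture flux per unit ridge length: F = V × PW = 8.75 × 28.4 = 248.5 mm·m/s.
Spread over the 28 km slope with efficiency ε = 0.32: R = ε·F/W = 0.32 × 248.5 / 28000 m = 2.840e-03 mm/s.
R = 2.840e-03 × 3600 = 10.2 mm/hr.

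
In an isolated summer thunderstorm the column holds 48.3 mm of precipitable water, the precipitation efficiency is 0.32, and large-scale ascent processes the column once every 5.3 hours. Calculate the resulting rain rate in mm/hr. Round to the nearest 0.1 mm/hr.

Each overturning extracts ε × PW = 0.32 × 48.3 = 15.456 mm.
Rate = ε·PW / τ = 15.456 / 5.3 h = 2.9 mm/hr.

R ≈ 2.9 mm/hr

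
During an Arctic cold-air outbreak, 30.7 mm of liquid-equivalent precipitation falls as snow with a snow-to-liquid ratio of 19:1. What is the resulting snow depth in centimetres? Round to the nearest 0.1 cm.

Snow depth = liquid × ratio = 30.7 mm × 19 = 583.3 mm = 58.3 cm.

snow depth ≈ 58.3 cm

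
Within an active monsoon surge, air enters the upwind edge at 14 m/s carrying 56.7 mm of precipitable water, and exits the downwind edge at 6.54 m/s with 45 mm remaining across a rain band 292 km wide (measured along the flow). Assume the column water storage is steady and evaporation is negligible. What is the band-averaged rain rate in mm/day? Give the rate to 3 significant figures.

R ≈ 148 mm/day

Column moisture flux per unit crosswind length is F = V × PW.
Inflow: F_in = 14 × 56.7 = 793.8 mm·m/s
Outflow: F_out = 6.54 × 45 = 294.3 mm·m/s
Steady-state rate R = (F_in − F_out)/L = (793.8 − 294.3) / 292000 m = 1.711e-03 mm/s.
R = 1.711e-03 × 3600 × 24 = 148 mm/day.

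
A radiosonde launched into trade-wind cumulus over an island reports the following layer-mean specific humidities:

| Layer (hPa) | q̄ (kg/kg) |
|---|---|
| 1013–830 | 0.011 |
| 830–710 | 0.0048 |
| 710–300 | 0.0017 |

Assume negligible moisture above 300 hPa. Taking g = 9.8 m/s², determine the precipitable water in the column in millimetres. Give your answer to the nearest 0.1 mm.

Precipitable water is the column-integrated vapour mass per unit area: PW = (1/g) Σ q̄ Δp, with q in kg/kg and Δp in Pa (1 kg/m² of water = 1 mm).
Layer 1013–830 hPa: Δp = 183 hPa = 18300 Pa, q̄ = 0.011 kg/kg → 0.011 × 18300 / 9.8 = 20.54 mm
Layer 830–710 hPa: Δp = 120 hPa = 12000 Pa, q̄ = 0.0048 kg/kg → 0.0048 × 12000 / 9.8 = 5.88 mm
Layer 710–300 hPa: Δp = 410 hPa = 41000 Pa, q̄ = 0.0017 kg/kg → 0.0017 × 41000 / 9.8 = 7.11 mm
PW = 20.54 + 5.88 + 7.11 = 33.53 ≈ 33.5 mm.

PW ≈ 33.5 mm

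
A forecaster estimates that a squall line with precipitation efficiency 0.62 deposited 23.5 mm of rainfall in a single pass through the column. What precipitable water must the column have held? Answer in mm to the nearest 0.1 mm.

PW = rainfall / ε = 23.5 / 0.62 = 37.9 mm.

PW ≈ 37.9 mm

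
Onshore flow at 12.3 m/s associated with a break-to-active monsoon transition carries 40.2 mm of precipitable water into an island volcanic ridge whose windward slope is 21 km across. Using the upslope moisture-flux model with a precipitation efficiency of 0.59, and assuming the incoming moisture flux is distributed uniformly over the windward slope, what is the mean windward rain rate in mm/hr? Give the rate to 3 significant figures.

R ≈ 50.0 mm/hr

Incoming column moisture flux per unit ridge length: F = V × PW = 12.3 × 40.2 = 494.46 mm·m/s.
Spread over the 21 km slope with efficiency ε = 0.59: R = ε·F/W = 0.59 × 494.46 / 21000 m = 1.389e-02 mm/s.
R = 1.389e-02 × 3600 = 50.0 mm/hr.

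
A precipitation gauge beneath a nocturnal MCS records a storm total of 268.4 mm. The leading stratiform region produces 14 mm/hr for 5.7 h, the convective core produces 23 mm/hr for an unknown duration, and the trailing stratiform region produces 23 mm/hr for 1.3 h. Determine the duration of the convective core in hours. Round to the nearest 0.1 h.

duration ≈ 6.9 h

Known phases: 14 × 5.7 + 23 × 1.3 = 79.8 + 29.9 = 109.7 mm.
Remaining depth = 268.4 − 109.7 = 158.7 mm.
Duration = 158.7 / 23 = 6.9 h.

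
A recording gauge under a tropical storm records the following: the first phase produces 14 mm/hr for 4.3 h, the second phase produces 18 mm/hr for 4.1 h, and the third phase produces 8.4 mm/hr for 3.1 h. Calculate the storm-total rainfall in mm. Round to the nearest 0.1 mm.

total ≈ 160.0 mm

Total = Σ Rᵢ Δtᵢ = 14 × 4.3 + 18 × 4.1 + 8.4 × 3.1
      = 60.2 + 73.8 + 26.04 = 160.0 mm.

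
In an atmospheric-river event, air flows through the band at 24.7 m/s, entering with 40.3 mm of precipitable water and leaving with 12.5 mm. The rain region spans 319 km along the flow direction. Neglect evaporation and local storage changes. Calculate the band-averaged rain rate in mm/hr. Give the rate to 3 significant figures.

R ≈ 7.75 mm/hr

Column moisture flux per unit crosswind length is F = V × PW.
Inflow: F_in = 24.7 × 40.3 = 995.41 mm·m/s
Outflow: F_out = 24.7 × 12.5 = 308.75 mm·m/s
Steady-state rate R = (F_in − F_out)/L = (995.41 − 308.75) / 319000 m = 2.153e-03 mm/s.
R = 2.153e-03 × 3600 = 7.75 mm/hr.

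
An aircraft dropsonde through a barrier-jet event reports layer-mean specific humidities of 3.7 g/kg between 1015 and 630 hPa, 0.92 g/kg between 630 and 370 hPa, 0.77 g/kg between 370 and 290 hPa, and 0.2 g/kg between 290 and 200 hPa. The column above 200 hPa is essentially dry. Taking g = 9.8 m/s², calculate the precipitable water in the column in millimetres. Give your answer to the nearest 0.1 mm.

PW ≈ 17.8 mm

Precipitable water is the column-integrated vapour mass per unit area: PW = (1/g) Σ q̄ Δp, with q in kg/kg and Δp in Pa (1 kg/m² of water = 1 mm).
Layer 1015–630 hPa: Δp = 385 hPa = 38500 Pa, q̄ = 0.0037 kg/kg → 0.0037 × 38500 / 9.8 = 14.54 mm
Layer 630–370 hPa: Δp = 260 hPa = 26000 Pa, q̄ = 0.00092 kg/kg → 0.00092 × 26000 / 9.8 = 2.44 mm
Layer 370–290 hPa: Δp = 80 hPa = 8000 Pa, q̄ = 0.00077 kg/kg → 0.00077 × 8000 / 9.8 = 0.63 mm
Layer 290–200 hPa: Δp = 90 hPa = 9000 Pa, q̄ = 0.0002 kg/kg → 0.0002 × 9000 / 9.8 = 0.18 mm
PW = 14.54 + 2.44 + 0.63 + 0.18 = 17.79 ≈ 17.8 mm.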